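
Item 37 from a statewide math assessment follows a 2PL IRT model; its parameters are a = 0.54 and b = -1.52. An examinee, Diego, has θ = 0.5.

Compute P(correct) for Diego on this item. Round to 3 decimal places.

0.749

P(θ) = 1 / (1 + exp(−a(θ − b)))
Exponent: 0.54 × (0.5 − (-1.52)) = 1.0908
1/(1 + e^{-1.0908}) = 0.7485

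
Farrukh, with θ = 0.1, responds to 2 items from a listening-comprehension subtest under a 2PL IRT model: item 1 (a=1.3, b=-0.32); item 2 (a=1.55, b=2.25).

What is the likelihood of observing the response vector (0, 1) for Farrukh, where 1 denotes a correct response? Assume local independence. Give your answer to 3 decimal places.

0.013

P(θ) = 1 / (1 + exp(−a(θ − b)))
P_1 = 1/(1+e^{-0.5460}) = 0.6332
P_2 = 1/(1+e^{3.3325}) = 0.0345
L = (1−P_1) × P_2 = 0.3668 × 0.0345 = 0.01264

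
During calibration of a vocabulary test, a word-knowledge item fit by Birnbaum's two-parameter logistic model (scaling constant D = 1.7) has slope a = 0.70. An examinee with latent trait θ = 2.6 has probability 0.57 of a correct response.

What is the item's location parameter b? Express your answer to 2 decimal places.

2.36

P(θ) = 1 / (1 + exp(−D·a(θ − b)))
logit(0.57) = ln(0.57/0.43) = 0.2819
b = θ − logit/(1.7·a) = 2.6 − 0.2819/1.1900 = 2.3632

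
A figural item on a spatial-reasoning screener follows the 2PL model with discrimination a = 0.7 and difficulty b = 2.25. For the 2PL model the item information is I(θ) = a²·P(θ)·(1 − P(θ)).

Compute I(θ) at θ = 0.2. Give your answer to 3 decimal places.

0.076

P = 1/(1+e^{1.4350}) = 0.1923
P(1−P) = 0.1923 × 0.8077 = 0.1553
I = a² × P(1−P) = 0.7² × 0.1553 = 0.07611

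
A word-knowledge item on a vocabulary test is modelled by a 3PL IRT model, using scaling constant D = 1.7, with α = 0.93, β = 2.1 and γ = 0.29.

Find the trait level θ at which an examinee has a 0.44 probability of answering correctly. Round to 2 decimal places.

P(θ) = γ + (1 − γ) · 1 / (1 + exp(−D·α(θ − β)))
Remove guessing floor: (0.44 − 0.29)/(1 − 0.29) = 0.2113
logit = ln(0.2113/0.7887) = -1.3173
θ = β + logit/(1.7·α) = 2.1 + (-1.3173)/1.5810 = 1.2668

1.27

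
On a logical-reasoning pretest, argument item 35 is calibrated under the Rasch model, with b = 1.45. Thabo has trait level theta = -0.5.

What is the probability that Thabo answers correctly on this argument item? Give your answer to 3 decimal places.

0.125

P(theta) = 1 / (1 + exp(−(theta − b)))
Exponent: (-0.5 − 1.45) = -1.9500
1/(1 + e^{1.9500}) = 0.1246
P = 0.1246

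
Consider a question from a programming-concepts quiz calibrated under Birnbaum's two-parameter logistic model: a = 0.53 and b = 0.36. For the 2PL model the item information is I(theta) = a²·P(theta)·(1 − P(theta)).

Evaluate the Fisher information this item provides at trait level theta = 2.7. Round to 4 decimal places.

0.0489

P = 1/(1+e^{-1.2402}) = 0.7756
P(1−P) = 0.7756 × 0.2244 = 0.1740
I = a² × P(1−P) = 0.53² × 0.1740 = 0.04889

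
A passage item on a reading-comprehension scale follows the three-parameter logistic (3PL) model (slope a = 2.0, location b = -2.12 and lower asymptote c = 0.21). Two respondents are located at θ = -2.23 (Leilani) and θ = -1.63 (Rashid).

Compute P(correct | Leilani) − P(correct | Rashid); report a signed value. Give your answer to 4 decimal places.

P(θ) = c + (1 − c) · 1 / (1 + exp(−a(θ − b)))
P(Leilani) = 0.5617  [exponent -0.2200]
P(Rashid) = 0.7844  [exponent 0.9800]
Difference = 0.5617 − 0.7844 = -0.2227

-0.2227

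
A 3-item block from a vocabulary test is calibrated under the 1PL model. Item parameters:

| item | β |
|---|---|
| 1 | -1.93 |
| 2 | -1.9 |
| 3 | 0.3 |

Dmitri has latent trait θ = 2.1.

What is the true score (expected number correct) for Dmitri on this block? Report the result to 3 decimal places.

P(θ) = 1 / (1 + exp(−(θ − β)))
P_1 = 1/(1+e^{-4.0300}) = 0.9825
P_2 = 1/(1+e^{-4.0000}) = 0.9820
P_3 = 1/(1+e^{-1.8000}) = 0.8581
E[score] = 0.9825 + 0.9820 + 0.8581 = 2.8227

2.823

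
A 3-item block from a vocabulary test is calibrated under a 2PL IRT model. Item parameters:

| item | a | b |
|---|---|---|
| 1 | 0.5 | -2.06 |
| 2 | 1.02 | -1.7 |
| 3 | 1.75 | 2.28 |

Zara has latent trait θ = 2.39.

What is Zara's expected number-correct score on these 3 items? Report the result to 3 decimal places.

2.435

P(θ) = 1 / (1 + exp(−a(θ − b)))
P_1 = 1/(1+e^{-2.2250}) = 0.9025
P_2 = 1/(1+e^{-4.1718}) = 0.9848
P_3 = 1/(1+e^{-0.1925}) = 0.5480
E[score] = 0.9025 + 0.9848 + 0.5480 = 2.4353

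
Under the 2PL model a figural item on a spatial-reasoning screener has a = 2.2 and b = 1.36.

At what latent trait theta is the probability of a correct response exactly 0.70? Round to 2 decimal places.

P(theta) = 1 / (1 + exp(−a(theta − b)))
logit = ln(0.7000/0.3000) = 0.8473
theta = b + logit/(a) = 1.36 + 0.8473/2.2000 = 1.7451

1.75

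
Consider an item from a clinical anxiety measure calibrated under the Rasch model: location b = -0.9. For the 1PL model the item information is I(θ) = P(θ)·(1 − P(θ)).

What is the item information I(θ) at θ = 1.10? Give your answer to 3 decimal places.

0.105

P = 1/(1+e^{-2.0000}) = 0.8808
P(1−P) = 0.8808 × 0.1192 = 0.1050
I = P(1−P) = 0.10499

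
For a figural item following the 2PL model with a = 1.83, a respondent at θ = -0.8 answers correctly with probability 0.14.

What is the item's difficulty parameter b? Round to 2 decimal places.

0.19

P(θ) = 1 / (1 + exp(−a(θ − b)))
logit(0.14) = ln(0.14/0.86) = -1.8153
b = θ − logit/(a) = -0.8 − (-1.8153)/1.8300 = 0.1920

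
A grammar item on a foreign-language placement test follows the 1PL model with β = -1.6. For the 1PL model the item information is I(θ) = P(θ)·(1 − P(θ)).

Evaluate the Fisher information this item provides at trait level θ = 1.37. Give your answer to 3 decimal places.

0.046

P = 1/(1+e^{-2.9700}) = 0.9512
P(1−P) = 0.9512 × 0.0488 = 0.0464
I = P(1−P) = 0.04642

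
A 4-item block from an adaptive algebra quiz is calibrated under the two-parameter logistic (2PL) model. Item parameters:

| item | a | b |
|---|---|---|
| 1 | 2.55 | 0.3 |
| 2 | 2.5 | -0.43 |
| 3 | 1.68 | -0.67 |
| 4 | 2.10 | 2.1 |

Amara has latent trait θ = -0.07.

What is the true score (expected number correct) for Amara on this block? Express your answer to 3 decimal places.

P(θ) = 1 / (1 + exp(−a(θ − b)))
P_1 = 1/(1+e^{0.9435}) = 0.2802
P_2 = 1/(1+e^{-0.9000}) = 0.7109
P_3 = 1/(1+e^{-1.0080}) = 0.7326
P_4 = 1/(1+e^{4.5570}) = 0.0104
E[score] = 0.2802 + 0.7109 + 0.7326 + 0.0104 = 1.7342

1.734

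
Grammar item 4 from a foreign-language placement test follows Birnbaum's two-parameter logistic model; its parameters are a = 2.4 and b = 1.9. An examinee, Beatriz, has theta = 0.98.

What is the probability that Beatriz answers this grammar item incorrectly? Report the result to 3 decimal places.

0.901

P(theta) = 1 / (1 + exp(−a(theta − b)))
Exponent: 2.4 × (0.98 − 1.9) = -2.2080
1/(1 + e^{2.2080}) = 0.0990
P(incorrect) = 1 − 0.0990 = 0.9010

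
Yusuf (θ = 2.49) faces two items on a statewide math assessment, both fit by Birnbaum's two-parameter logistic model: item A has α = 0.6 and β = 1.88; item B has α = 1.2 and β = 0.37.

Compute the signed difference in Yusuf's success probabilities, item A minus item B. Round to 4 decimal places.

-0.3367

P(θ) = 1 / (1 + exp(−α(θ − β)))
P_A = 0.5905
P_B = 0.9272
P_A − P_B = -0.3367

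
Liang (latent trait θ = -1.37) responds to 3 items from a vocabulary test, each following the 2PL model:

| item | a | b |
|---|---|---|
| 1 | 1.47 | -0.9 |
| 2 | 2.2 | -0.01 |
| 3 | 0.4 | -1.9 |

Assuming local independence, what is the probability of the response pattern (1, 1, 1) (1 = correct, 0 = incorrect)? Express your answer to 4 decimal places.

0.0088

P(θ) = 1 / (1 + exp(−a(θ − b)))
P_1 = 1/(1+e^{0.6909}) = 0.3338
P_2 = 1/(1+e^{2.9920}) = 0.0478
P_3 = 1/(1+e^{-0.2120}) = 0.5528
L = P_1 × P_2 × P_3 = 0.3338 × 0.0478 × 0.5528 = 0.00882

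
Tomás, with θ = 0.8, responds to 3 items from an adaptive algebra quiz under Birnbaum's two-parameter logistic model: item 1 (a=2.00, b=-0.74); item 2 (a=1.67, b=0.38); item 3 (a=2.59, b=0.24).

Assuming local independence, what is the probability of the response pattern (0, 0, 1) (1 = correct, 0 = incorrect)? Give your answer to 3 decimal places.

0.012

P(θ) = 1 / (1 + exp(−a(θ − b)))
P_1 = 1/(1+e^{-3.0800}) = 0.9561
P_2 = 1/(1+e^{-0.7014}) = 0.6685
P_3 = 1/(1+e^{-1.4504}) = 0.8101
L = (1−P_1) × (1−P_2) × P_3 = 0.0439 × 0.3315 × 0.8101 = 0.01180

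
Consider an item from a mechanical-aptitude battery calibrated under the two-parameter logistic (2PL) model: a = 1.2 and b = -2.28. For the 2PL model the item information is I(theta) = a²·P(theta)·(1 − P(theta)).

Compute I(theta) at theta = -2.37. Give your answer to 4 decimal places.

0.3590

P = 1/(1+e^{0.1080}) = 0.4730
P(1−P) = 0.4730 × 0.5270 = 0.2493
I = a² × P(1−P) = 1.2² × 0.2493 = 0.35895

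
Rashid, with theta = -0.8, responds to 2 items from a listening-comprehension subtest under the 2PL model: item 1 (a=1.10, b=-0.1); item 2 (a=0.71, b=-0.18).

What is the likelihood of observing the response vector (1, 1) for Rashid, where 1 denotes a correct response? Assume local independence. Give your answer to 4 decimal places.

0.1240

P(theta) = 1 / (1 + exp(−a(theta − b)))
P_1 = 1/(1+e^{0.7700}) = 0.3165
P_2 = 1/(1+e^{0.4402}) = 0.3917
L = P_1 × P_2 = 0.3165 × 0.3917 = 0.12396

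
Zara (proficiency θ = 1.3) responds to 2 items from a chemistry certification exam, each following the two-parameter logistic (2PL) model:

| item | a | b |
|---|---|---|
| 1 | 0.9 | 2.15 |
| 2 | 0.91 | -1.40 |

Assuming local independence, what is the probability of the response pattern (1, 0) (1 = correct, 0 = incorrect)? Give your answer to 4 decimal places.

0.0251

P(θ) = 1 / (1 + exp(−a(θ − b)))
P_1 = 1/(1+e^{0.7650}) = 0.3176
P_2 = 1/(1+e^{-2.4570}) = 0.9211
L = P_1 × (1−P_2) = 0.3176 × 0.0789 = 0.02506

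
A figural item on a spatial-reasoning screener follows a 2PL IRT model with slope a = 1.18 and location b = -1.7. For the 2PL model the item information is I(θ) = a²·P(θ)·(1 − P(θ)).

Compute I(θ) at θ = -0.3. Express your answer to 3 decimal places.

0.188

P = 1/(1+e^{-1.6520}) = 0.8392
P(1−P) = 0.8392 × 0.1608 = 0.1350
I = a² × P(1−P) = 1.18² × 0.1350 = 0.18793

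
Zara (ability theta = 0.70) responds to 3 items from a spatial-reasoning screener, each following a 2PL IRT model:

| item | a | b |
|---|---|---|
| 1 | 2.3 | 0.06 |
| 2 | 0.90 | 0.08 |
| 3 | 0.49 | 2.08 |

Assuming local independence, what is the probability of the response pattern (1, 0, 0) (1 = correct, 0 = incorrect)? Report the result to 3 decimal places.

P(theta) = 1 / (1 + exp(−a(theta − b)))
P_1 = 1/(1+e^{-1.4720}) = 0.8134
P_2 = 1/(1+e^{-0.5580}) = 0.6360
P_3 = 1/(1+e^{0.6762}) = 0.3371
L = P_1 × (1−P_2) × (1−P_3) = 0.8134 × 0.3640 × 0.6629 = 0.19626

0.196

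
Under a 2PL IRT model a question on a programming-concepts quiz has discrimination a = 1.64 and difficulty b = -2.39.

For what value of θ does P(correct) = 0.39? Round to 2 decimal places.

P(θ) = 1 / (1 + exp(−a(θ − b)))
logit = ln(0.3900/0.6100) = -0.4473
θ = b + logit/(a) = -2.39 + (-0.4473)/1.6400 = -2.6628

-2.66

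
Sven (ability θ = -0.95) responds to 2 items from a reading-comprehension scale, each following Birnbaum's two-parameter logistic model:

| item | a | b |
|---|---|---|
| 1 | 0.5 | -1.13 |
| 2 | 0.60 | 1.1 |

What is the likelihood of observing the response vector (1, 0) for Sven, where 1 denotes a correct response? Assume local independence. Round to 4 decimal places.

P(θ) = 1 / (1 + exp(−a(θ − b)))
P_1 = 1/(1+e^{-0.0900}) = 0.5225
P_2 = 1/(1+e^{1.2300}) = 0.2262
L = P_1 × (1−P_2) = 0.5225 × 0.7738 = 0.40431

0.4043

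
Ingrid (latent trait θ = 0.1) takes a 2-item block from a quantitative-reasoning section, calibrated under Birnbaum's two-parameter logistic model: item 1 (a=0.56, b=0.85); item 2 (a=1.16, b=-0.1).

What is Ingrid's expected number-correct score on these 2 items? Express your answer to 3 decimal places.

P(θ) = 1 / (1 + exp(−a(θ − b)))
P_1 = 1/(1+e^{0.4200}) = 0.3965
P_2 = 1/(1+e^{-0.2320}) = 0.5577
E[score] = 0.3965 + 0.5577 = 0.9543

0.954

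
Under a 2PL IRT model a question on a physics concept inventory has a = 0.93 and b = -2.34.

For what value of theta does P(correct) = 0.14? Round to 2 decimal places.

P(theta) = 1 / (1 + exp(−a(theta − b)))
logit = ln(0.1400/0.8600) = -1.8153
theta = b + logit/(a) = -2.34 + (-1.8153)/0.9300 = -4.2919

-4.29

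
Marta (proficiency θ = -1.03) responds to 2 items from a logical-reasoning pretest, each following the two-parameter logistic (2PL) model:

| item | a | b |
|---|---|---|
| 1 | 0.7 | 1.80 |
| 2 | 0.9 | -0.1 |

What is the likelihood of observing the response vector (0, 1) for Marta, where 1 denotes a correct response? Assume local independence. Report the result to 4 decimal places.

0.2655

P(θ) = 1 / (1 + exp(−a(θ − b)))
P_1 = 1/(1+e^{1.9810}) = 0.1212
P_2 = 1/(1+e^{0.8370}) = 0.3022
L = (1−P_1) × P_2 = 0.8788 × 0.3022 = 0.26554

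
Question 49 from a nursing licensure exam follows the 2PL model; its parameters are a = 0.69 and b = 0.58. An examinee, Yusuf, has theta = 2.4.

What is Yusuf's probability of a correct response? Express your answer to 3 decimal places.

P(theta) = 1 / (1 + exp(−a(theta − b)))
Exponent: 0.69 × (2.4 − 0.58) = 1.2558
1/(1 + e^{-1.2558}) = 0.7783

0.778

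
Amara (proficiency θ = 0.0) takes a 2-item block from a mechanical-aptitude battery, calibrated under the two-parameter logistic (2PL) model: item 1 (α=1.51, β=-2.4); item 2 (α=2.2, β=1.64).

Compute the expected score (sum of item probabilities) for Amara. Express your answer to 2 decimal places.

1.00

P(θ) = 1 / (1 + exp(−α(θ − β)))
P_1 = 1/(1+e^{-3.6240}) = 0.9740
P_2 = 1/(1+e^{3.6080}) = 0.0264
E[score] = 0.9740 + 0.0264 = 1.0004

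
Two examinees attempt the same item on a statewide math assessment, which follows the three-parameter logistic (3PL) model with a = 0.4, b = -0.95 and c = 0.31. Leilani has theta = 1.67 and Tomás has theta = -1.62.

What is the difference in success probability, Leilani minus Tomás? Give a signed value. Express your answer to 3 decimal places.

P(theta) = c + (1 − c) · 1 / (1 + exp(−a(theta − b)))
P(Leilani) = 0.8209  [exponent 1.0480]
P(Tomás) = 0.6090  [exponent -0.2680]
Difference = 0.8209 − 0.6090 = 0.2118

0.212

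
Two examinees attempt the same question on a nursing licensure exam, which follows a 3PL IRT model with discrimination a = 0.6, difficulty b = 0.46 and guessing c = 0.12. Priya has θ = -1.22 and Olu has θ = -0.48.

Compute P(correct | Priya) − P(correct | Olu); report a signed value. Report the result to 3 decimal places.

P(θ) = c + (1 − c) · 1 / (1 + exp(−a(θ − b)))
P(Priya) = 0.3553  [exponent -1.0080]
P(Olu) = 0.4391  [exponent -0.5640]
Difference = 0.3553 − 0.4391 = -0.0838

-0.084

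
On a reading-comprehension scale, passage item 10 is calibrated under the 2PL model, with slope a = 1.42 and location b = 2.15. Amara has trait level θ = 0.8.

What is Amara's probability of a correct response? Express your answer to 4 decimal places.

P(θ) = 1 / (1 + exp(−a(θ − b)))
Exponent: 1.42 × (0.8 − 2.15) = -1.9170
1/(1 + e^{1.9170}) = 0.1282

0.1282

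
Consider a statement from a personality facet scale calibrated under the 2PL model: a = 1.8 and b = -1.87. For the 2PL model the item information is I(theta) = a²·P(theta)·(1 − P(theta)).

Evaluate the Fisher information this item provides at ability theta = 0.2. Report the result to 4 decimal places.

P = 1/(1+e^{-3.7260}) = 0.9765
P(1−P) = 0.9765 × 0.0235 = 0.0230
I = a² × P(1−P) = 1.8² × 0.0230 = 0.07442

0.0744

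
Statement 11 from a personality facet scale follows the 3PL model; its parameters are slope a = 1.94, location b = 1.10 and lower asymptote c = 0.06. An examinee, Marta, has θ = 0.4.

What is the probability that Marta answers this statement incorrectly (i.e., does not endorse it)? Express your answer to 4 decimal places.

P(θ) = c + (1 − c) · 1 / (1 + exp(−a(θ − b)))
Exponent: 1.94 × (0.4 − 1.10) = -1.3580
1/(1 + e^{1.3580}) = 0.2046
P = 0.06 + 0.94 × 0.2046 = 0.2523
P(incorrect) = 1 − 0.2523 = 0.7477

0.7477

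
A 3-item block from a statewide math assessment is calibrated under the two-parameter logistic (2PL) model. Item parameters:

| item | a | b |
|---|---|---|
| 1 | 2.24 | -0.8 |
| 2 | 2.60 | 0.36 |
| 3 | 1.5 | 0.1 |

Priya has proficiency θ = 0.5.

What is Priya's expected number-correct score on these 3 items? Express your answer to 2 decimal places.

2.18

P(θ) = 1 / (1 + exp(−a(θ − b)))
P_1 = 1/(1+e^{-2.9120}) = 0.9484
P_2 = 1/(1+e^{-0.3640}) = 0.5900
P_3 = 1/(1+e^{-0.6000}) = 0.6457
E[score] = 0.9484 + 0.5900 + 0.6457 = 2.1841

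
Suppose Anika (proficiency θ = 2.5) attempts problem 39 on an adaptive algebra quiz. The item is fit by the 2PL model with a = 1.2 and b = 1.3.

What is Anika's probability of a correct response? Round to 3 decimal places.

0.808

P(θ) = 1 / (1 + exp(−a(θ − b)))
Exponent: 1.2 × (2.5 − 1.3) = 1.4400
1/(1 + e^{-1.4400}) = 0.8085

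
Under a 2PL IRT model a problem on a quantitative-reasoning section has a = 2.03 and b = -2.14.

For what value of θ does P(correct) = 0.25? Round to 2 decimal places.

P(θ) = 1 / (1 + exp(−a(θ − b)))
logit = ln(0.2500/0.7500) = -1.0986
θ = b + logit/(a) = -2.14 + (-1.0986)/2.0300 = -2.6812

-2.68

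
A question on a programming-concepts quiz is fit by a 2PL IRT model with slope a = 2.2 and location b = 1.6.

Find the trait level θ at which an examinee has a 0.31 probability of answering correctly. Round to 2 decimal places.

1.24

P(θ) = 1 / (1 + exp(−a(θ − b)))
logit = ln(0.3100/0.6900) = -0.8001
θ = b + logit/(a) = 1.6 + (-0.8001)/2.2000 = 1.2363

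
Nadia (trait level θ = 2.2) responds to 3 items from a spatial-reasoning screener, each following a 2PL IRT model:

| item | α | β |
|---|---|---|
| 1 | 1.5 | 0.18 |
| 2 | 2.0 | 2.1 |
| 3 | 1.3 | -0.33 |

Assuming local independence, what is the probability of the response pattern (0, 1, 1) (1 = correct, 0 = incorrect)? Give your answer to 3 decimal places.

P(θ) = 1 / (1 + exp(−α(θ − β)))
P_1 = 1/(1+e^{-3.0300}) = 0.9539
P_2 = 1/(1+e^{-0.2000}) = 0.5498
P_3 = 1/(1+e^{-3.2890}) = 0.9640
L = (1−P_1) × P_2 × P_3 = 0.0461 × 0.5498 × 0.9640 = 0.02443

0.024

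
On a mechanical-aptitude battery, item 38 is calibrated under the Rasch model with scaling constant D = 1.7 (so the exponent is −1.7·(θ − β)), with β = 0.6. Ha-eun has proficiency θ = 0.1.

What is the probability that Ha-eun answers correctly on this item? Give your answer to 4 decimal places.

0.2994

P(θ) = 1 / (1 + exp(−D·(θ − β)))
Exponent: 1.7 × (0.1 − 0.6) = -0.8500
1/(1 + e^{0.8500}) = 0.2994
P = 0.2994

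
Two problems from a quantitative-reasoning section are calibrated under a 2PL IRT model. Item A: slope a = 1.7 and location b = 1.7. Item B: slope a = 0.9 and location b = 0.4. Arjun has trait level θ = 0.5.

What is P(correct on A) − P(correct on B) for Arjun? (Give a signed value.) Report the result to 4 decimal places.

-0.4074

P(θ) = 1 / (1 + exp(−a(θ − b)))
P_A = 0.1151
P_B = 0.5225
P_A − P_B = -0.4074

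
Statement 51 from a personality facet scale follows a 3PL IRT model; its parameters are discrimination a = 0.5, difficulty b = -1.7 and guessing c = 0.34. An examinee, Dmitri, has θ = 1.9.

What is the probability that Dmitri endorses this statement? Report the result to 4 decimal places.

0.9064

P(θ) = c + (1 − c) · 1 / (1 + exp(−a(θ − b)))
Exponent: 0.5 × (1.9 − (-1.7)) = 1.8000
1/(1 + e^{-1.8000}) = 0.8581
P = 0.34 + 0.66 × 0.8581 = 0.9064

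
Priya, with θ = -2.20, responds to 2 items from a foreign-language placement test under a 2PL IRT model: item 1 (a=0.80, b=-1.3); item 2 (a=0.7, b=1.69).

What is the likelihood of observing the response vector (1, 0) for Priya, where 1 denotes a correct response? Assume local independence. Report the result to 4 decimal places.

0.3072

P(θ) = 1 / (1 + exp(−a(θ − b)))
P_1 = 1/(1+e^{0.7200}) = 0.3274
P_2 = 1/(1+e^{2.7230}) = 0.0616
L = P_1 × (1−P_2) = 0.3274 × 0.9384 = 0.30722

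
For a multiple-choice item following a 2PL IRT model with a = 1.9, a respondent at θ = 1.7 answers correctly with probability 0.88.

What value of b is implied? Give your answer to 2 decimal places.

P(θ) = 1 / (1 + exp(−a(θ − b)))
logit(0.88) = ln(0.88/0.12) = 1.9924
b = θ − logit/(a) = 1.7 − 1.9924/1.9000 = 0.6514

0.65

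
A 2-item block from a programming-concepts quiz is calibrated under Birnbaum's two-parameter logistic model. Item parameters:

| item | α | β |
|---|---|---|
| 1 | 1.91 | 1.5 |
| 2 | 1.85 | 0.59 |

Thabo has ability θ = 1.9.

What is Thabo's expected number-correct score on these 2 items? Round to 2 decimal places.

P(θ) = 1 / (1 + exp(−α(θ − β)))
P_1 = 1/(1+e^{-0.7640}) = 0.6822
P_2 = 1/(1+e^{-2.4235}) = 0.9186
E[score] = 0.6822 + 0.9186 = 1.6008

1.60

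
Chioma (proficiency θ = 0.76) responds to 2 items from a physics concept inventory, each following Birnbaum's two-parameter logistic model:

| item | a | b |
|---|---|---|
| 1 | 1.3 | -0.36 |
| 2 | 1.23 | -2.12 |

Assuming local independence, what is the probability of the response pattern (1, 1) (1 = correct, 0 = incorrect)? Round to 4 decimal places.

0.7881

P(θ) = 1 / (1 + exp(−a(θ − b)))
P_1 = 1/(1+e^{-1.4560}) = 0.8109
P_2 = 1/(1+e^{-3.5424}) = 0.9719
L = P_1 × P_2 = 0.8109 × 0.9719 = 0.78811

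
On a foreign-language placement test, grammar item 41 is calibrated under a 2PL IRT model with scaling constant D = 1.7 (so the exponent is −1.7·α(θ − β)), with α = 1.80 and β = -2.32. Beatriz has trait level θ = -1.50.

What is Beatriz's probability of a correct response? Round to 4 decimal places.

P(θ) = 1 / (1 + exp(−D·α(θ − β)))
Exponent: 1.7 × 1.80 × (-1.50 − (-2.32)) = 2.5092
1/(1 + e^{-2.5092}) = 0.9248
P = 0.9248

0.9248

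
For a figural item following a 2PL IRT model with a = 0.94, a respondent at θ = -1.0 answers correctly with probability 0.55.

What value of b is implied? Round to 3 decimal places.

P(θ) = 1 / (1 + exp(−a(θ − b)))
logit(0.55) = ln(0.55/0.45) = 0.2007
b = θ − logit/(a) = -1.0 − 0.2007/0.9400 = -1.2135

-1.213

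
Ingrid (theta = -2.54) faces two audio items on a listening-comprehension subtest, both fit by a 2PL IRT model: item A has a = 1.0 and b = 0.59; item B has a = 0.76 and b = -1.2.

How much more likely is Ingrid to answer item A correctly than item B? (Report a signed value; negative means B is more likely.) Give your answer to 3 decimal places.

-0.223

P(theta) = 1 / (1 + exp(−a(theta − b)))
P_A = 0.0419
P_B = 0.2653
P_A − P_B = -0.2235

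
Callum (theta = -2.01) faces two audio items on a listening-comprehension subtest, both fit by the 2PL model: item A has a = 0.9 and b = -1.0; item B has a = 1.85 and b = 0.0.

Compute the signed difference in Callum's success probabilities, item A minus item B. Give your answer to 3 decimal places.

0.264

P(theta) = 1 / (1 + exp(−a(theta − b)))
P_A = 0.2872
P_B = 0.0237
P_A − P_B = 0.2635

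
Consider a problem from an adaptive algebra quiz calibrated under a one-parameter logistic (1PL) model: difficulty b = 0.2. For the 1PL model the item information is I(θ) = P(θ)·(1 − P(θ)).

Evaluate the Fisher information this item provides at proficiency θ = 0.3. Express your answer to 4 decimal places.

P = 1/(1+e^{-0.1000}) = 0.5250
P(1−P) = 0.5250 × 0.4750 = 0.2494
I = P(1−P) = 0.24938

0.2494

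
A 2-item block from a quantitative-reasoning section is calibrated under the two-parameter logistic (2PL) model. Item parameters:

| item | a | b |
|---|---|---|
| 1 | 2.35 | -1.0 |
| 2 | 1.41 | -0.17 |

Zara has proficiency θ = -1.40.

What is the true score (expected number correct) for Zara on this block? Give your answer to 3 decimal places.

P(θ) = 1 / (1 + exp(−a(θ − b)))
P_1 = 1/(1+e^{0.9400}) = 0.2809
P_2 = 1/(1+e^{1.7343}) = 0.1500
E[score] = 0.2809 + 0.1500 = 0.4309

0.431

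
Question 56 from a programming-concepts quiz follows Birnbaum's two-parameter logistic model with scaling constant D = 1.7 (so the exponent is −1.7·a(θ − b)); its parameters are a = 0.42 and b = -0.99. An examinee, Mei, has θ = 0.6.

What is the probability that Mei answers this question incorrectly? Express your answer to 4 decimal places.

P(θ) = 1 / (1 + exp(−D·a(θ − b)))
Exponent: 1.7 × 0.42 × (0.6 − (-0.99)) = 1.1353
1/(1 + e^{-1.1353}) = 0.7568
P = 0.7568
P(incorrect) = 1 − 0.7568 = 0.2432

0.2432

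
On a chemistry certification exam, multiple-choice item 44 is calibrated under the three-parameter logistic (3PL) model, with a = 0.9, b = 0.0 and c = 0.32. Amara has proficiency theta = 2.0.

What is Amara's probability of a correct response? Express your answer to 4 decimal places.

P(theta) = c + (1 − c) · 1 / (1 + exp(−a(theta − b)))
Exponent: 0.9 × (2.0 − 0.0) = 1.8000
1/(1 + e^{-1.8000}) = 0.8581
P = 0.32 + 0.68 × 0.8581 = 0.9035

0.9035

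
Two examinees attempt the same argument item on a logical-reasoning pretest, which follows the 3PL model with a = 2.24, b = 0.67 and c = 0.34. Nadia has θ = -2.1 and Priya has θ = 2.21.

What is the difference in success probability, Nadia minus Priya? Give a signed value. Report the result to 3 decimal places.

P(θ) = c + (1 − c) · 1 / (1 + exp(−a(θ − b)))
P(Nadia) = 0.3413  [exponent -6.2048]
P(Priya) = 0.9797  [exponent 3.4496]
Difference = 0.3413 − 0.9797 = -0.6384

-0.638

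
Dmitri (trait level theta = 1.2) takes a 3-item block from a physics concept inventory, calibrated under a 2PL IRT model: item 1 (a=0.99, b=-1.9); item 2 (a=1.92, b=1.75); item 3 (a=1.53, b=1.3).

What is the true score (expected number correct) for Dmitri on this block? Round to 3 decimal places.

1.675

P(theta) = 1 / (1 + exp(−a(theta − b)))
P_1 = 1/(1+e^{-3.0690}) = 0.9556
P_2 = 1/(1+e^{1.0560}) = 0.2581
P_3 = 1/(1+e^{0.1530}) = 0.4618
E[score] = 0.9556 + 0.2581 + 0.4618 = 1.6755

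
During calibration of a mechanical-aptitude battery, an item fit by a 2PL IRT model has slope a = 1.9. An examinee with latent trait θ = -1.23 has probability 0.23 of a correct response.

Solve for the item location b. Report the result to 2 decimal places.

P(θ) = 1 / (1 + exp(−a(θ − b)))
logit(0.23) = ln(0.23/0.77) = -1.2083
b = θ − logit/(a) = -1.23 − (-1.2083)/1.9000 = -0.5940

-0.59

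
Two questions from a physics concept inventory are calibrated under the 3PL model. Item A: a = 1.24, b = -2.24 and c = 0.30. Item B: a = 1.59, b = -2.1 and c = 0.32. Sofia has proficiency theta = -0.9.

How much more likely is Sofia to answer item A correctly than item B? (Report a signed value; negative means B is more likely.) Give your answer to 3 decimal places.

P(theta) = c + (1 − c) · 1 / (1 + exp(−a(theta − b)))
P_A = 0.8883
P_B = 0.9121
P_A − P_B = -0.0238

-0.024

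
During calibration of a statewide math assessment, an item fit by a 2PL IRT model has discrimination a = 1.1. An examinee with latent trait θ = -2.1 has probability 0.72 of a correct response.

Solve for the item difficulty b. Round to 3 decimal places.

-2.959

P(θ) = 1 / (1 + exp(−a(θ − b)))
logit(0.72) = ln(0.72/0.28) = 0.9445
b = θ − logit/(a) = -2.1 − 0.9445/1.1000 = -2.9586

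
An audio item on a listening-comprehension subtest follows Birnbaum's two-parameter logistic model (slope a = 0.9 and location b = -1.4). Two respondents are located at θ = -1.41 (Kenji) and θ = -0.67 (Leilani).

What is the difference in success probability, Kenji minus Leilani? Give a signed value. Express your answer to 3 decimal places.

P(θ) = 1 / (1 + exp(−a(θ − b)))
P(Kenji) = 0.4978  [exponent -0.0090]
P(Leilani) = 0.6586  [exponent 0.6570]
Difference = 0.4978 − 0.6586 = -0.1608

-0.161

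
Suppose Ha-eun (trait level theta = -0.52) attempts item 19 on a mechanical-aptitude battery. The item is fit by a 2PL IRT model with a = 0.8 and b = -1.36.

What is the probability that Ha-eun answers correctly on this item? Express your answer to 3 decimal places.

P(theta) = 1 / (1 + exp(−a(theta − b)))
Exponent: 0.8 × (-0.52 − (-1.36)) = 0.6720
1/(1 + e^{-0.6720}) = 0.6620

0.662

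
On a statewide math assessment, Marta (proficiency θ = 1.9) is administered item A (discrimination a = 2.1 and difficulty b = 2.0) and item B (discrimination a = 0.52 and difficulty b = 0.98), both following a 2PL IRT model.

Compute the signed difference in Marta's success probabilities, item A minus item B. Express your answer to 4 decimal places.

P(θ) = 1 / (1 + exp(−a(θ − b)))
P_A = 0.4477
P_B = 0.6174
P_A − P_B = -0.1697

-0.1697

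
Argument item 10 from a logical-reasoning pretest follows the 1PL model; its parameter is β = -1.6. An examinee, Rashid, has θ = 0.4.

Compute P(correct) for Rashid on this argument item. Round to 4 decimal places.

P(θ) = 1 / (1 + exp(−(θ − β)))
Exponent: (0.4 − (-1.6)) = 2.0000
1/(1 + e^{-2.0000}) = 0.8808
P = 0.8808

0.8808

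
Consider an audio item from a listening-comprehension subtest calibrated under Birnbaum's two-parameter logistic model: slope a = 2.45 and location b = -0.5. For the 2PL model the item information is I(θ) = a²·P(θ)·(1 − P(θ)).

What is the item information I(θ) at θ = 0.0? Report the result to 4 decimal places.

P = 1/(1+e^{-1.2250}) = 0.7729
P(1−P) = 0.7729 × 0.2271 = 0.1755
I = a² × P(1−P) = 2.45² × 0.1755 = 1.05345

1.0535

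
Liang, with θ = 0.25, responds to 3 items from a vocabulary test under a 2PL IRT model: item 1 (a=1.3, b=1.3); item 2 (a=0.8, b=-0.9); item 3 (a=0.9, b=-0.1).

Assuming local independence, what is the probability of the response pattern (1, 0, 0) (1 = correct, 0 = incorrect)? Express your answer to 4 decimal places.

P(θ) = 1 / (1 + exp(−a(θ − b)))
P_1 = 1/(1+e^{1.3650}) = 0.2034
P_2 = 1/(1+e^{-0.9200}) = 0.7150
P_3 = 1/(1+e^{-0.3150}) = 0.5781
L = P_1 × (1−P_2) × (1−P_3) = 0.2034 × 0.2850 × 0.4219 = 0.02446

0.0245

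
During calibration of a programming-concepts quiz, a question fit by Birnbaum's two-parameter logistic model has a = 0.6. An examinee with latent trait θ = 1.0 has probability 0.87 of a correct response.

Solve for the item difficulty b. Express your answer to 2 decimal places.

-2.17

P(θ) = 1 / (1 + exp(−a(θ − b)))
logit(0.87) = ln(0.87/0.13) = 1.9010
b = θ − logit/(a) = 1.0 − 1.9010/0.6000 = -2.1683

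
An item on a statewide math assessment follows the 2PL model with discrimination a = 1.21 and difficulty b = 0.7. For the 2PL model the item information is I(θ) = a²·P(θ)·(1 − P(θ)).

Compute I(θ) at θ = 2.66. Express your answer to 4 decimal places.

P = 1/(1+e^{-2.3716}) = 0.9146
P(1−P) = 0.9146 × 0.0854 = 0.0781
I = a² × P(1−P) = 1.21² × 0.0781 = 0.11431

0.1143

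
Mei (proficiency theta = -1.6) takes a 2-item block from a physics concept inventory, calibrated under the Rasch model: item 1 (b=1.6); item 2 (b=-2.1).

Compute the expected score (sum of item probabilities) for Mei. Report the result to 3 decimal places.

0.662

P(theta) = 1 / (1 + exp(−(theta − b)))
P_1 = 1/(1+e^{3.2000}) = 0.0392
P_2 = 1/(1+e^{-0.5000}) = 0.6225
E[score] = 0.0392 + 0.6225 = 0.6616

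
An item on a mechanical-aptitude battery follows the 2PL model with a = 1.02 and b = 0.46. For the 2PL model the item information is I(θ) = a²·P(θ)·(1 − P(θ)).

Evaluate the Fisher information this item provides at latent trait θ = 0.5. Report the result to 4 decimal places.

P = 1/(1+e^{-0.0408}) = 0.5102
P(1−P) = 0.5102 × 0.4898 = 0.2499
I = a² × P(1−P) = 1.02² × 0.2499 = 0.25999

0.2600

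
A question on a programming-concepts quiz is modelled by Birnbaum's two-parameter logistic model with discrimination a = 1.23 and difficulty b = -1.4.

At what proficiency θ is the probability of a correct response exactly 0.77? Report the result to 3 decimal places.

P(θ) = 1 / (1 + exp(−a(θ − b)))
logit = ln(0.7700/0.2300) = 1.2083
θ = b + logit/(a) = -1.4 + 1.2083/1.2300 = -0.4176

-0.418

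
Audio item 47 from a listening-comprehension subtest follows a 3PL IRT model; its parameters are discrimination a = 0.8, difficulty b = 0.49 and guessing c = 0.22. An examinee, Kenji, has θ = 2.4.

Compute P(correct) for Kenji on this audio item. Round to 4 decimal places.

P(θ) = c + (1 − c) · 1 / (1 + exp(−a(θ − b)))
Exponent: 0.8 × (2.4 − 0.49) = 1.5280
1/(1 + e^{-1.5280}) = 0.8217
P = 0.22 + 0.78 × 0.8217 = 0.8609

0.8609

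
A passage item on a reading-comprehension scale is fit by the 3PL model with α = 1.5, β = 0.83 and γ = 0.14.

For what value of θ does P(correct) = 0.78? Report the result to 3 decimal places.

P(θ) = γ + (1 − γ) · 1 / (1 + exp(−α(θ − β)))
Remove guessing floor: (0.78 − 0.14)/(1 − 0.14) = 0.7442
logit = ln(0.7442/0.2558) = 1.0678
θ = β + logit/(α) = 0.83 + 1.0678/1.5000 = 1.5419

1.542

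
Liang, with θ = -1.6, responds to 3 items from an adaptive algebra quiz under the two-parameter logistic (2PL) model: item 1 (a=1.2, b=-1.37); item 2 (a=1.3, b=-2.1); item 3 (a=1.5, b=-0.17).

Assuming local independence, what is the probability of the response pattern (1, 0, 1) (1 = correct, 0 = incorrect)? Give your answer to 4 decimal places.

P(θ) = 1 / (1 + exp(−a(θ − b)))
P_1 = 1/(1+e^{0.2760}) = 0.4314
P_2 = 1/(1+e^{-0.6500}) = 0.6570
P_3 = 1/(1+e^{2.1450}) = 0.1048
L = P_1 × (1−P_2) × P_3 = 0.4314 × 0.3430 × 0.1048 = 0.01551

0.0155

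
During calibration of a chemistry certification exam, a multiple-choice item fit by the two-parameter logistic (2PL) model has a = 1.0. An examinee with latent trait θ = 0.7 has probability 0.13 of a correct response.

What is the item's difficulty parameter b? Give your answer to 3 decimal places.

2.601

P(θ) = 1 / (1 + exp(−a(θ − b)))
logit(0.13) = ln(0.13/0.87) = -1.9010
b = θ − logit/(a) = 0.7 − (-1.9010)/1.0000 = 2.6010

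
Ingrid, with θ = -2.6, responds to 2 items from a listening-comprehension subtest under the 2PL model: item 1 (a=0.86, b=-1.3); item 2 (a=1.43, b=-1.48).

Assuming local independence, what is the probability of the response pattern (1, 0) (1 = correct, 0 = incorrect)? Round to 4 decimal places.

P(θ) = 1 / (1 + exp(−a(θ − b)))
P_1 = 1/(1+e^{1.1180}) = 0.2464
P_2 = 1/(1+e^{1.6016}) = 0.1678
L = P_1 × (1−P_2) = 0.2464 × 0.8322 = 0.20505

0.2050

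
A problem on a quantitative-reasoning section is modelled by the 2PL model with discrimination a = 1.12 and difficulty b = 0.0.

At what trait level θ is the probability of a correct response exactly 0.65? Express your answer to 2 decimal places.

P(θ) = 1 / (1 + exp(−a(θ − b)))
logit = ln(0.6500/0.3500) = 0.6190
θ = b + logit/(a) = 0.0 + 0.6190/1.1200 = 0.5527

0.55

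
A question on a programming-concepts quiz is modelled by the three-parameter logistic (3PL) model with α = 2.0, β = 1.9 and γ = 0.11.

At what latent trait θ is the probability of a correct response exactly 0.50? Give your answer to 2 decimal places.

P(θ) = γ + (1 − γ) · 1 / (1 + exp(−α(θ − β)))
Remove guessing floor: (0.50 − 0.11)/(1 − 0.11) = 0.4382
logit = ln(0.4382/0.5618) = -0.2485
θ = β + logit/(α) = 1.9 + (-0.2485)/2.0000 = 1.7758

1.78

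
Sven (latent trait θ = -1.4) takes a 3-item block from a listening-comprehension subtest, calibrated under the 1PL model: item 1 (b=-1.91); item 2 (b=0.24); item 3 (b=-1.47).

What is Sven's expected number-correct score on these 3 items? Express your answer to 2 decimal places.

P(θ) = 1 / (1 + exp(−(θ − b)))
P_1 = 1/(1+e^{-0.5100}) = 0.6248
P_2 = 1/(1+e^{1.6400}) = 0.1625
P_3 = 1/(1+e^{-0.0700}) = 0.5175
E[score] = 0.6248 + 0.1625 + 0.5175 = 1.3048

1.30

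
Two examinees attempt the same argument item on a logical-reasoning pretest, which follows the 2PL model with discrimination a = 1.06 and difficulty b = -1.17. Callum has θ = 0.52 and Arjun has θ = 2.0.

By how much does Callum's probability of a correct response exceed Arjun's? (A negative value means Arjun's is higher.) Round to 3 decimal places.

P(θ) = 1 / (1 + exp(−a(θ − b)))
P(Callum) = 0.8571  [exponent 1.7914]
P(Arjun) = 0.9664  [exponent 3.3602]
Difference = 0.8571 − 0.9664 = -0.1093

-0.109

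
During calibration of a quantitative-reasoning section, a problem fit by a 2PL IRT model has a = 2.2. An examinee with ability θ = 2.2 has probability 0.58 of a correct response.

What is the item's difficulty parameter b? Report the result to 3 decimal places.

P(θ) = 1 / (1 + exp(−a(θ − b)))
logit(0.58) = ln(0.58/0.42) = 0.3228
b = θ − logit/(a) = 2.2 − 0.3228/2.2000 = 2.0533

2.053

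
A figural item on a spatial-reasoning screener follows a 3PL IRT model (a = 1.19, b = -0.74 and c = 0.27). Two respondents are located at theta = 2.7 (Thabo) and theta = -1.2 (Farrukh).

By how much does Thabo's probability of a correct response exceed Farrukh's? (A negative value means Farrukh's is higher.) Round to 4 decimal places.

P(theta) = c + (1 − c) · 1 / (1 + exp(−a(theta − b)))
P(Thabo) = 0.9880  [exponent 4.0936]
P(Farrukh) = 0.5375  [exponent -0.5474]
Difference = 0.9880 − 0.5375 = 0.4505

0.4505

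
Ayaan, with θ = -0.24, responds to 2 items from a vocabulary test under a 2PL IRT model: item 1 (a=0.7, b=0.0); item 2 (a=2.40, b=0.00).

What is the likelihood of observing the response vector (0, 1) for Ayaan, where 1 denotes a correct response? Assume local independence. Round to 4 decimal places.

0.1950

P(θ) = 1 / (1 + exp(−a(θ − b)))
P_1 = 1/(1+e^{0.1680}) = 0.4581
P_2 = 1/(1+e^{0.5760}) = 0.3599
L = (1−P_1) × P_2 = 0.5419 × 0.3599 = 0.19501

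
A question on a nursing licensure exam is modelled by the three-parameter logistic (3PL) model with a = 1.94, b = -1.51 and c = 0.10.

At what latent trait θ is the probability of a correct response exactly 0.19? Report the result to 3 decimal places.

P(θ) = c + (1 − c) · 1 / (1 + exp(−a(θ − b)))
Remove guessing floor: (0.19 − 0.10)/(1 − 0.10) = 0.1000
logit = ln(0.1000/0.9000) = -2.1972
θ = b + logit/(a) = -1.51 + (-2.1972)/1.9400 = -2.6426

-2.643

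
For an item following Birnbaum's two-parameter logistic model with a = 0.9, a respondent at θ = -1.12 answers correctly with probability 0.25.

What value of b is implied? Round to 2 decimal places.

P(θ) = 1 / (1 + exp(−a(θ − b)))
logit(0.25) = ln(0.25/0.75) = -1.0986
b = θ − logit/(a) = -1.12 − (-1.0986)/0.9000 = 0.1007

0.10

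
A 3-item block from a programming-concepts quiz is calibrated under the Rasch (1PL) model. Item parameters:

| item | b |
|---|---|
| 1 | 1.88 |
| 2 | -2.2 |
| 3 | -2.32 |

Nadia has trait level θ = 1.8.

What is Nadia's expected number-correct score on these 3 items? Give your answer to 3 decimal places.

2.446

P(θ) = 1 / (1 + exp(−(θ − b)))
P_1 = 1/(1+e^{0.0800}) = 0.4800
P_2 = 1/(1+e^{-4.0000}) = 0.9820
P_3 = 1/(1+e^{-4.1200}) = 0.9840
E[score] = 0.4800 + 0.9820 + 0.9840 = 2.4460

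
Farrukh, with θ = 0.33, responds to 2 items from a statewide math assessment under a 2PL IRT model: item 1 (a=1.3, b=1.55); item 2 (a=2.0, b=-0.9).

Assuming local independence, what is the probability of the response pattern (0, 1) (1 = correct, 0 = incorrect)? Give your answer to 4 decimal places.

P(θ) = 1 / (1 + exp(−a(θ − b)))
P_1 = 1/(1+e^{1.5860}) = 0.1699
P_2 = 1/(1+e^{-2.4600}) = 0.9213
L = (1−P_1) × P_2 = 0.8301 × 0.9213 = 0.76472

0.7647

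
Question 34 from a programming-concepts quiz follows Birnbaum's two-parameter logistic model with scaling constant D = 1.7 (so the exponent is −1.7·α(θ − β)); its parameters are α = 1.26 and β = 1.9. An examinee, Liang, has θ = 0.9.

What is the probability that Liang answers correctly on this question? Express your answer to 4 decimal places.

P(θ) = 1 / (1 + exp(−D·α(θ − β)))
Exponent: 1.7 × 1.26 × (0.9 − 1.9) = -2.1420
1/(1 + e^{2.1420}) = 0.1051
P = 0.1051

0.1051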